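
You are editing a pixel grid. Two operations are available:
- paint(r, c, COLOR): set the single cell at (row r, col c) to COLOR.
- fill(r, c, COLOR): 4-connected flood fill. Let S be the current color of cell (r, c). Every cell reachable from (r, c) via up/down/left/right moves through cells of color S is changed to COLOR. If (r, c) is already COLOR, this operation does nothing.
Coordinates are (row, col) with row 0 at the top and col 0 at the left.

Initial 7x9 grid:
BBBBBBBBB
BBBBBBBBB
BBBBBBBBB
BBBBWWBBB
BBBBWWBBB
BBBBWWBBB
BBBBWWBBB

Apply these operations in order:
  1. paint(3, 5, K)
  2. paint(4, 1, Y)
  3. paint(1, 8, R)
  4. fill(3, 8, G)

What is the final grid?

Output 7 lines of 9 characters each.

After op 1 paint(3,5,K):
BBBBBBBBB
BBBBBBBBB
BBBBBBBBB
BBBBWKBBB
BBBBWWBBB
BBBBWWBBB
BBBBWWBBB
After op 2 paint(4,1,Y):
BBBBBBBBB
BBBBBBBBB
BBBBBBBBB
BBBBWKBBB
BYBBWWBBB
BBBBWWBBB
BBBBWWBBB
After op 3 paint(1,8,R):
BBBBBBBBB
BBBBBBBBR
BBBBBBBBB
BBBBWKBBB
BYBBWWBBB
BBBBWWBBB
BBBBWWBBB
After op 4 fill(3,8,G) [53 cells changed]:
GGGGGGGGG
GGGGGGGGR
GGGGGGGGG
GGGGWKGGG
GYGGWWGGG
GGGGWWGGG
GGGGWWGGG

Answer: GGGGGGGGG
GGGGGGGGR
GGGGGGGGG
GGGGWKGGG
GYGGWWGGG
GGGGWWGGG
GGGGWWGGG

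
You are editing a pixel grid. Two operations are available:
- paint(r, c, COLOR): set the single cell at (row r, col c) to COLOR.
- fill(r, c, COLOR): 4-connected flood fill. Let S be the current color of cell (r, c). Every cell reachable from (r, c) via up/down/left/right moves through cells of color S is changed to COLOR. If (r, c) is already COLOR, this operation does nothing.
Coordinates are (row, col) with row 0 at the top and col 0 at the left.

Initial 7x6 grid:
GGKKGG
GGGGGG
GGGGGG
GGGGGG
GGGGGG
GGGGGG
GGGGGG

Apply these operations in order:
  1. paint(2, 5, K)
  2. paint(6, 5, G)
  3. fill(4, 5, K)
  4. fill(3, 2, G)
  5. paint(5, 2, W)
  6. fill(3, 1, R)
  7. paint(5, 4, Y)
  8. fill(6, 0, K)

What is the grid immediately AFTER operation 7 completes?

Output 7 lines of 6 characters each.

Answer: RRRRRR
RRRRRR
RRRRRR
RRRRRR
RRRRRR
RRWRYR
RRRRRR

Derivation:
After op 1 paint(2,5,K):
GGKKGG
GGGGGG
GGGGGK
GGGGGG
GGGGGG
GGGGGG
GGGGGG
After op 2 paint(6,5,G):
GGKKGG
GGGGGG
GGGGGK
GGGGGG
GGGGGG
GGGGGG
GGGGGG
After op 3 fill(4,5,K) [39 cells changed]:
KKKKKK
KKKKKK
KKKKKK
KKKKKK
KKKKKK
KKKKKK
KKKKKK
After op 4 fill(3,2,G) [42 cells changed]:
GGGGGG
GGGGGG
GGGGGG
GGGGGG
GGGGGG
GGGGGG
GGGGGG
After op 5 paint(5,2,W):
GGGGGG
GGGGGG
GGGGGG
GGGGGG
GGGGGG
GGWGGG
GGGGGG
After op 6 fill(3,1,R) [41 cells changed]:
RRRRRR
RRRRRR
RRRRRR
RRRRRR
RRRRRR
RRWRRR
RRRRRR
After op 7 paint(5,4,Y):
RRRRRR
RRRRRR
RRRRRR
RRRRRR
RRRRRR
RRWRYR
RRRRRR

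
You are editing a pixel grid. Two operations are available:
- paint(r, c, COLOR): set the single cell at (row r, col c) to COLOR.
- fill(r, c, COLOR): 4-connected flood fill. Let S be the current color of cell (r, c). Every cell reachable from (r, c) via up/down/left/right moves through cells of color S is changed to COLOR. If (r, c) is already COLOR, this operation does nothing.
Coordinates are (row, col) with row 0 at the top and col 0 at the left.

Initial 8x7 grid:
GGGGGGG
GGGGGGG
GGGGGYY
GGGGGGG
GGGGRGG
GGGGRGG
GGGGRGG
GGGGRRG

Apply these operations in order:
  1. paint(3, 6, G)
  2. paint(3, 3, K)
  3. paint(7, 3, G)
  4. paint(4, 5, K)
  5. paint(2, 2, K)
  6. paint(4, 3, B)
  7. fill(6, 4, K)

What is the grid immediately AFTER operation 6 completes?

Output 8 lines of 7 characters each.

Answer: GGGGGGG
GGGGGGG
GGKGGYY
GGGKGGG
GGGBRKG
GGGGRGG
GGGGRGG
GGGGRRG

Derivation:
After op 1 paint(3,6,G):
GGGGGGG
GGGGGGG
GGGGGYY
GGGGGGG
GGGGRGG
GGGGRGG
GGGGRGG
GGGGRRG
After op 2 paint(3,3,K):
GGGGGGG
GGGGGGG
GGGGGYY
GGGKGGG
GGGGRGG
GGGGRGG
GGGGRGG
GGGGRRG
After op 3 paint(7,3,G):
GGGGGGG
GGGGGGG
GGGGGYY
GGGKGGG
GGGGRGG
GGGGRGG
GGGGRGG
GGGGRRG
After op 4 paint(4,5,K):
GGGGGGG
GGGGGGG
GGGGGYY
GGGKGGG
GGGGRKG
GGGGRGG
GGGGRGG
GGGGRRG
After op 5 paint(2,2,K):
GGGGGGG
GGGGGGG
GGKGGYY
GGGKGGG
GGGGRKG
GGGGRGG
GGGGRGG
GGGGRRG
After op 6 paint(4,3,B):
GGGGGGG
GGGGGGG
GGKGGYY
GGGKGGG
GGGBRKG
GGGGRGG
GGGGRGG
GGGGRRG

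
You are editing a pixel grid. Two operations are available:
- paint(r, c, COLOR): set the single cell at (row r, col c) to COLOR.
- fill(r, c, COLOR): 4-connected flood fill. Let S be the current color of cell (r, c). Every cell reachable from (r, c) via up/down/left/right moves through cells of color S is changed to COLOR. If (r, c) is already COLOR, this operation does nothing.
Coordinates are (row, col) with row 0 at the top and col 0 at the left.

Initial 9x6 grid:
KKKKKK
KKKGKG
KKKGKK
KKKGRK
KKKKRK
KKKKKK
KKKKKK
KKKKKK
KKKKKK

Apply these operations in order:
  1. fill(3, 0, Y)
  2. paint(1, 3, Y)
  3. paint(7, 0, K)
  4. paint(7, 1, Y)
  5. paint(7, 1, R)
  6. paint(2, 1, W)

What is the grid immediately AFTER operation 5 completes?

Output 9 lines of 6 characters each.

Answer: YYYYYY
YYYYYG
YYYGYY
YYYGRY
YYYYRY
YYYYYY
YYYYYY
KRYYYY
YYYYYY

Derivation:
After op 1 fill(3,0,Y) [48 cells changed]:
YYYYYY
YYYGYG
YYYGYY
YYYGRY
YYYYRY
YYYYYY
YYYYYY
YYYYYY
YYYYYY
After op 2 paint(1,3,Y):
YYYYYY
YYYYYG
YYYGYY
YYYGRY
YYYYRY
YYYYYY
YYYYYY
YYYYYY
YYYYYY
After op 3 paint(7,0,K):
YYYYYY
YYYYYG
YYYGYY
YYYGRY
YYYYRY
YYYYYY
YYYYYY
KYYYYY
YYYYYY
After op 4 paint(7,1,Y):
YYYYYY
YYYYYG
YYYGYY
YYYGRY
YYYYRY
YYYYYY
YYYYYY
KYYYYY
YYYYYY
After op 5 paint(7,1,R):
YYYYYY
YYYYYG
YYYGYY
YYYGRY
YYYYRY
YYYYYY
YYYYYY
KRYYYY
YYYYYY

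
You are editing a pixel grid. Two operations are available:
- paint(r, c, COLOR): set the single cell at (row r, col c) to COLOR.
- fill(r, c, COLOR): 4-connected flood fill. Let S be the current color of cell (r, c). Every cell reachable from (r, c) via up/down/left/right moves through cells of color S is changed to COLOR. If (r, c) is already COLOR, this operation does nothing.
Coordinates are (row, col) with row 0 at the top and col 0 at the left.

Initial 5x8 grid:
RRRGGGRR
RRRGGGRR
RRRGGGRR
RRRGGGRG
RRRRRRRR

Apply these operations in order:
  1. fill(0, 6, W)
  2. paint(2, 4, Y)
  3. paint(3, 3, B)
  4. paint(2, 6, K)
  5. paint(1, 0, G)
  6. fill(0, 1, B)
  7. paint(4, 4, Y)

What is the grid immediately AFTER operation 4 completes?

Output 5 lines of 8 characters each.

After op 1 fill(0,6,W) [27 cells changed]:
WWWGGGWW
WWWGGGWW
WWWGGGWW
WWWGGGWG
WWWWWWWW
After op 2 paint(2,4,Y):
WWWGGGWW
WWWGGGWW
WWWGYGWW
WWWGGGWG
WWWWWWWW
After op 3 paint(3,3,B):
WWWGGGWW
WWWGGGWW
WWWGYGWW
WWWBGGWG
WWWWWWWW
After op 4 paint(2,6,K):
WWWGGGWW
WWWGGGWW
WWWGYGKW
WWWBGGWG
WWWWWWWW

Answer: WWWGGGWW
WWWGGGWW
WWWGYGKW
WWWBGGWG
WWWWWWWW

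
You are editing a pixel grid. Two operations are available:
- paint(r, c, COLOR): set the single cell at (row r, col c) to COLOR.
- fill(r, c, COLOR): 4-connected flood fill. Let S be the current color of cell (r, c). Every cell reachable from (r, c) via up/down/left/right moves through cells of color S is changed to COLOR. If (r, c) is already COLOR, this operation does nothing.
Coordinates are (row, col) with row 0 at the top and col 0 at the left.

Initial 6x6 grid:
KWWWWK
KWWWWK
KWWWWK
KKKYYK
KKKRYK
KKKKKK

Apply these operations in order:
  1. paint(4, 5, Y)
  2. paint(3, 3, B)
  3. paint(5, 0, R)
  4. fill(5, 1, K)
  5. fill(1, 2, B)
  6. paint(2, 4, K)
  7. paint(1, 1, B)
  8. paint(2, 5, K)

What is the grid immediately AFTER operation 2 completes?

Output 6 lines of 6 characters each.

After op 1 paint(4,5,Y):
KWWWWK
KWWWWK
KWWWWK
KKKYYK
KKKRYY
KKKKKK
After op 2 paint(3,3,B):
KWWWWK
KWWWWK
KWWWWK
KKKBYK
KKKRYY
KKKKKK

Answer: KWWWWK
KWWWWK
KWWWWK
KKKBYK
KKKRYY
KKKKKK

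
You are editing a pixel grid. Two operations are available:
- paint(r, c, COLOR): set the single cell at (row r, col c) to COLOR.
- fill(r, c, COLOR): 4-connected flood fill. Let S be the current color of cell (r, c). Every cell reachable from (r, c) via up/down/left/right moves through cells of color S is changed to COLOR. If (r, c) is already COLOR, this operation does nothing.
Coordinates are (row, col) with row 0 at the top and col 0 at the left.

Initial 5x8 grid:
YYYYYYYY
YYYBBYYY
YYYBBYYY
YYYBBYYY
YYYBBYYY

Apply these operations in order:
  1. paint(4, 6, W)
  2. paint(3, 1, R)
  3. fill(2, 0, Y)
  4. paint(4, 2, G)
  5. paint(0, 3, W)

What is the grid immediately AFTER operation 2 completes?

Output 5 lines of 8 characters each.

Answer: YYYYYYYY
YYYBBYYY
YYYBBYYY
YRYBBYYY
YYYBBYWY

Derivation:
After op 1 paint(4,6,W):
YYYYYYYY
YYYBBYYY
YYYBBYYY
YYYBBYYY
YYYBBYWY
After op 2 paint(3,1,R):
YYYYYYYY
YYYBBYYY
YYYBBYYY
YRYBBYYY
YYYBBYWY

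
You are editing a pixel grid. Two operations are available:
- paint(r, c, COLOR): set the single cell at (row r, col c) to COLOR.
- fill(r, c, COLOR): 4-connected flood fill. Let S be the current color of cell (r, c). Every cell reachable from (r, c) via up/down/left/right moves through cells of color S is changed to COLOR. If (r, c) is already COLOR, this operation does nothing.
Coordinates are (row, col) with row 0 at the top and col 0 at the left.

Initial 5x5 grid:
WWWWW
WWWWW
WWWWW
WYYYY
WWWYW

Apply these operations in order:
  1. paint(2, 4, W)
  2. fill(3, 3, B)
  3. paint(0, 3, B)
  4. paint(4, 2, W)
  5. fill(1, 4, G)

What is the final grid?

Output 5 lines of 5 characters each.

After op 1 paint(2,4,W):
WWWWW
WWWWW
WWWWW
WYYYY
WWWYW
After op 2 fill(3,3,B) [5 cells changed]:
WWWWW
WWWWW
WWWWW
WBBBB
WWWBW
After op 3 paint(0,3,B):
WWWBW
WWWWW
WWWWW
WBBBB
WWWBW
After op 4 paint(4,2,W):
WWWBW
WWWWW
WWWWW
WBBBB
WWWBW
After op 5 fill(1,4,G) [18 cells changed]:
GGGBG
GGGGG
GGGGG
GBBBB
GGGBW

Answer: GGGBG
GGGGG
GGGGG
GBBBB
GGGBW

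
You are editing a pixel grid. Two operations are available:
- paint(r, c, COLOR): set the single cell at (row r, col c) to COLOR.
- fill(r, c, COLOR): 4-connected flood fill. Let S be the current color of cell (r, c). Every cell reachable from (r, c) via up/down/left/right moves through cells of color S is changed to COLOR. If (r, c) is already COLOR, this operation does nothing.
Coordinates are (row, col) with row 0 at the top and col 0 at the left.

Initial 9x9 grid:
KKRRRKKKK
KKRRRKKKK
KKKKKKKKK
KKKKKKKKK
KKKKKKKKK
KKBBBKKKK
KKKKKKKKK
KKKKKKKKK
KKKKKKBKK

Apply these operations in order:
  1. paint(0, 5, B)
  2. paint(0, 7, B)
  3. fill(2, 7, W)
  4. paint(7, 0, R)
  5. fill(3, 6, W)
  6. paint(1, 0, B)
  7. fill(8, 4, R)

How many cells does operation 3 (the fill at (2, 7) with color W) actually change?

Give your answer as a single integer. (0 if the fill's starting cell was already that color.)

After op 1 paint(0,5,B):
KKRRRBKKK
KKRRRKKKK
KKKKKKKKK
KKKKKKKKK
KKKKKKKKK
KKBBBKKKK
KKKKKKKKK
KKKKKKKKK
KKKKKKBKK
After op 2 paint(0,7,B):
KKRRRBKBK
KKRRRKKKK
KKKKKKKKK
KKKKKKKKK
KKKKKKKKK
KKBBBKKKK
KKKKKKKKK
KKKKKKKKK
KKKKKKBKK
After op 3 fill(2,7,W) [69 cells changed]:
WWRRRBWBW
WWRRRWWWW
WWWWWWWWW
WWWWWWWWW
WWWWWWWWW
WWBBBWWWW
WWWWWWWWW
WWWWWWWWW
WWWWWWBWW

Answer: 69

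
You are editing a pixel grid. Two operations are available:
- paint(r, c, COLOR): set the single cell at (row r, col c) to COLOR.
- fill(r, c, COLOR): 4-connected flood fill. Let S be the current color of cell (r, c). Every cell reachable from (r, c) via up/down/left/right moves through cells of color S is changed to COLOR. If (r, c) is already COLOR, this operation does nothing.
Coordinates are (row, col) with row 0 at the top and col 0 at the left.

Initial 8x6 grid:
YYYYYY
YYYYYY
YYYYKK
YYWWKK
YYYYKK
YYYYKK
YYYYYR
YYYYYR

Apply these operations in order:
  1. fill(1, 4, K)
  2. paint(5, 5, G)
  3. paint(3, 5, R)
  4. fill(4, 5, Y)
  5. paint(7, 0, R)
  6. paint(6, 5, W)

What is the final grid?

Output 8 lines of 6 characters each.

Answer: YYYYYY
YYYYYY
YYYYYY
YYWWYR
YYYYYY
YYYYYG
YYYYYW
RYYYYR

Derivation:
After op 1 fill(1,4,K) [36 cells changed]:
KKKKKK
KKKKKK
KKKKKK
KKWWKK
KKKKKK
KKKKKK
KKKKKR
KKKKKR
After op 2 paint(5,5,G):
KKKKKK
KKKKKK
KKKKKK
KKWWKK
KKKKKK
KKKKKG
KKKKKR
KKKKKR
After op 3 paint(3,5,R):
KKKKKK
KKKKKK
KKKKKK
KKWWKR
KKKKKK
KKKKKG
KKKKKR
KKKKKR
After op 4 fill(4,5,Y) [42 cells changed]:
YYYYYY
YYYYYY
YYYYYY
YYWWYR
YYYYYY
YYYYYG
YYYYYR
YYYYYR
After op 5 paint(7,0,R):
YYYYYY
YYYYYY
YYYYYY
YYWWYR
YYYYYY
YYYYYG
YYYYYR
RYYYYR
After op 6 paint(6,5,W):
YYYYYY
YYYYYY
YYYYYY
YYWWYR
YYYYYY
YYYYYG
YYYYYW
RYYYYR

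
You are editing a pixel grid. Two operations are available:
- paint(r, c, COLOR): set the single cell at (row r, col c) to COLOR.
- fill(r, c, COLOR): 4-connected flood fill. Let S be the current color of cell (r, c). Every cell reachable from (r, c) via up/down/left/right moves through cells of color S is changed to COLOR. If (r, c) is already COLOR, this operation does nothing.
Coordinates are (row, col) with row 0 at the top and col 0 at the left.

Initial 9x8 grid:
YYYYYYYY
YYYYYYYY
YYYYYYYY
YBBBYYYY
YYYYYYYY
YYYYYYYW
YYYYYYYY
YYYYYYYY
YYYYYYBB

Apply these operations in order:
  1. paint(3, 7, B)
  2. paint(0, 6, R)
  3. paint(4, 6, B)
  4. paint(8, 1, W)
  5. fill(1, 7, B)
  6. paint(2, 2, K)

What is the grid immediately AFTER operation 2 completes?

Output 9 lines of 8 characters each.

After op 1 paint(3,7,B):
YYYYYYYY
YYYYYYYY
YYYYYYYY
YBBBYYYB
YYYYYYYY
YYYYYYYW
YYYYYYYY
YYYYYYYY
YYYYYYBB
After op 2 paint(0,6,R):
YYYYYYRY
YYYYYYYY
YYYYYYYY
YBBBYYYB
YYYYYYYY
YYYYYYYW
YYYYYYYY
YYYYYYYY
YYYYYYBB

Answer: YYYYYYRY
YYYYYYYY
YYYYYYYY
YBBBYYYB
YYYYYYYY
YYYYYYYW
YYYYYYYY
YYYYYYYY
YYYYYYBB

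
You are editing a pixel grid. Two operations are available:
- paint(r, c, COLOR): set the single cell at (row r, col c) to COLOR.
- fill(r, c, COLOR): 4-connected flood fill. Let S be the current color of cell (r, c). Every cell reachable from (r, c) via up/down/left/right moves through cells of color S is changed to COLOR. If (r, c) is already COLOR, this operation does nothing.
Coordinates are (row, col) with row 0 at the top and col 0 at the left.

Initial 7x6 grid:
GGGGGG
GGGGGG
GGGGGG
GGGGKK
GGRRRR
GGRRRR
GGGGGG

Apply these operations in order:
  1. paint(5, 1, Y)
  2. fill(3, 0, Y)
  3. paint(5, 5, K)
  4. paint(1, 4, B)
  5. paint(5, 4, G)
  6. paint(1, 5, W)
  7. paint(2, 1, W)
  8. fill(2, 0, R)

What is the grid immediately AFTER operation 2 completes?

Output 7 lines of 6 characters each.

Answer: YYYYYY
YYYYYY
YYYYYY
YYYYKK
YYRRRR
YYRRRR
YYYYYY

Derivation:
After op 1 paint(5,1,Y):
GGGGGG
GGGGGG
GGGGGG
GGGGKK
GGRRRR
GYRRRR
GGGGGG
After op 2 fill(3,0,Y) [31 cells changed]:
YYYYYY
YYYYYY
YYYYYY
YYYYKK
YYRRRR
YYRRRR
YYYYYY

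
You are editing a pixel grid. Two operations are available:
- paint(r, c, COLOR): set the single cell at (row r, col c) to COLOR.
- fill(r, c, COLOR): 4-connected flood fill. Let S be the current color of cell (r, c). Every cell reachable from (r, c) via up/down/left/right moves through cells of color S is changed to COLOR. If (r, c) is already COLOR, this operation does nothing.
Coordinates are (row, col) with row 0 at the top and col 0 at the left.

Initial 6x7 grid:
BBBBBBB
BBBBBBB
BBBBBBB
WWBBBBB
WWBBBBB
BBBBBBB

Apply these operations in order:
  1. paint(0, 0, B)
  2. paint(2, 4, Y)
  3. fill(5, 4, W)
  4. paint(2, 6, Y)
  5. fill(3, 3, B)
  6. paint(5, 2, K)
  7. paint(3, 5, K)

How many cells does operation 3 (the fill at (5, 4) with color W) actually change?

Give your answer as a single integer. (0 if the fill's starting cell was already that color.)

After op 1 paint(0,0,B):
BBBBBBB
BBBBBBB
BBBBBBB
WWBBBBB
WWBBBBB
BBBBBBB
After op 2 paint(2,4,Y):
BBBBBBB
BBBBBBB
BBBBYBB
WWBBBBB
WWBBBBB
BBBBBBB
After op 3 fill(5,4,W) [37 cells changed]:
WWWWWWW
WWWWWWW
WWWWYWW
WWWWWWW
WWWWWWW
WWWWWWW

Answer: 37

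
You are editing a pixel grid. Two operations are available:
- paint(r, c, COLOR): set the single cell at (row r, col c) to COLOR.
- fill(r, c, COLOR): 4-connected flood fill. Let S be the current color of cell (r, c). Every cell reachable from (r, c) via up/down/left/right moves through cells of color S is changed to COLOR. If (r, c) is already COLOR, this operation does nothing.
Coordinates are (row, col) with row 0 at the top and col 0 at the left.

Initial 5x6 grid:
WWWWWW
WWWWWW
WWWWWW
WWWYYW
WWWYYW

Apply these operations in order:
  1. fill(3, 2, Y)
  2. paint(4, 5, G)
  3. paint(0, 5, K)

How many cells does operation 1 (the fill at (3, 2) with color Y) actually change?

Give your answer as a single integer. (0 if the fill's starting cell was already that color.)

Answer: 26

Derivation:
After op 1 fill(3,2,Y) [26 cells changed]:
YYYYYY
YYYYYY
YYYYYY
YYYYYY
YYYYYY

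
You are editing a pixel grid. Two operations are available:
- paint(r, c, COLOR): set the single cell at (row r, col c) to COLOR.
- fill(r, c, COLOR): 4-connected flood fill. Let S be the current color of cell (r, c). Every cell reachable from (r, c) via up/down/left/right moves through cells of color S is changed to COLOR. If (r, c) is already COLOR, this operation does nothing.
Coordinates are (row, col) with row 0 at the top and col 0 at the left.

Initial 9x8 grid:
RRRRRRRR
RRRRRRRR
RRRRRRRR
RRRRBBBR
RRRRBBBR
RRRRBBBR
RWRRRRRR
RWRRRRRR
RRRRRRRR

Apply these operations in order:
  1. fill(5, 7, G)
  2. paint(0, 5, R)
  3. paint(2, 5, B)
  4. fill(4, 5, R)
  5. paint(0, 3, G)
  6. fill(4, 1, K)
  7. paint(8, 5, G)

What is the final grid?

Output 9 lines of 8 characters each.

After op 1 fill(5,7,G) [61 cells changed]:
GGGGGGGG
GGGGGGGG
GGGGGGGG
GGGGBBBG
GGGGBBBG
GGGGBBBG
GWGGGGGG
GWGGGGGG
GGGGGGGG
After op 2 paint(0,5,R):
GGGGGRGG
GGGGGGGG
GGGGGGGG
GGGGBBBG
GGGGBBBG
GGGGBBBG
GWGGGGGG
GWGGGGGG
GGGGGGGG
After op 3 paint(2,5,B):
GGGGGRGG
GGGGGGGG
GGGGGBGG
GGGGBBBG
GGGGBBBG
GGGGBBBG
GWGGGGGG
GWGGGGGG
GGGGGGGG
After op 4 fill(4,5,R) [10 cells changed]:
GGGGGRGG
GGGGGGGG
GGGGGRGG
GGGGRRRG
GGGGRRRG
GGGGRRRG
GWGGGGGG
GWGGGGGG
GGGGGGGG
After op 5 paint(0,3,G):
GGGGGRGG
GGGGGGGG
GGGGGRGG
GGGGRRRG
GGGGRRRG
GGGGRRRG
GWGGGGGG
GWGGGGGG
GGGGGGGG
After op 6 fill(4,1,K) [59 cells changed]:
KKKKKRKK
KKKKKKKK
KKKKKRKK
KKKKRRRK
KKKKRRRK
KKKKRRRK
KWKKKKKK
KWKKKKKK
KKKKKKKK
After op 7 paint(8,5,G):
KKKKKRKK
KKKKKKKK
KKKKKRKK
KKKKRRRK
KKKKRRRK
KKKKRRRK
KWKKKKKK
KWKKKKKK
KKKKKGKK

Answer: KKKKKRKK
KKKKKKKK
KKKKKRKK
KKKKRRRK
KKKKRRRK
KKKKRRRK
KWKKKKKK
KWKKKKKK
KKKKKGKK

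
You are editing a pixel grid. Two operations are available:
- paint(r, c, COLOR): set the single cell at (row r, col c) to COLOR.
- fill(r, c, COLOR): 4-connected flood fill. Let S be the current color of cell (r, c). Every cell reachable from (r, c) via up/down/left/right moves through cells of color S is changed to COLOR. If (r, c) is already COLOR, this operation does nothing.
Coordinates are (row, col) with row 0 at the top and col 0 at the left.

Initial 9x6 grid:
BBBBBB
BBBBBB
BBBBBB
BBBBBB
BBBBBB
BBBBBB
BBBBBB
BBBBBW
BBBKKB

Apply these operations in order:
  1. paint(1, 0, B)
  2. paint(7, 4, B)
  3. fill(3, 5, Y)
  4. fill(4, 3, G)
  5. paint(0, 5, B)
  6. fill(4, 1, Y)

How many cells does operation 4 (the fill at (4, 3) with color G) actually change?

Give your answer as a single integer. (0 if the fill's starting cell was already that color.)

Answer: 50

Derivation:
After op 1 paint(1,0,B):
BBBBBB
BBBBBB
BBBBBB
BBBBBB
BBBBBB
BBBBBB
BBBBBB
BBBBBW
BBBKKB
After op 2 paint(7,4,B):
BBBBBB
BBBBBB
BBBBBB
BBBBBB
BBBBBB
BBBBBB
BBBBBB
BBBBBW
BBBKKB
After op 3 fill(3,5,Y) [50 cells changed]:
YYYYYY
YYYYYY
YYYYYY
YYYYYY
YYYYYY
YYYYYY
YYYYYY
YYYYYW
YYYKKB
After op 4 fill(4,3,G) [50 cells changed]:
GGGGGG
GGGGGG
GGGGGG
GGGGGG
GGGGGG
GGGGGG
GGGGGG
GGGGGW
GGGKKB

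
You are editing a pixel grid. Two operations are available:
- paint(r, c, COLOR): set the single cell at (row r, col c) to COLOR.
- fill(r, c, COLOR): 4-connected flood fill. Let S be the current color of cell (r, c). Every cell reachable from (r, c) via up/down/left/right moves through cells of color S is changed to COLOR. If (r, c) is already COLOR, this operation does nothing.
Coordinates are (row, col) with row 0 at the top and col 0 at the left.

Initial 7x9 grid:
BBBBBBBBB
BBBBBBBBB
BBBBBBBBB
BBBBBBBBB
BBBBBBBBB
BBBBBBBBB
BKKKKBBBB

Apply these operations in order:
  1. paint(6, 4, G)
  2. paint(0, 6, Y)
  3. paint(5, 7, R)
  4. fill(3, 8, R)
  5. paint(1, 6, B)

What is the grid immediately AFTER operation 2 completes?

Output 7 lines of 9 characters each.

Answer: BBBBBBYBB
BBBBBBBBB
BBBBBBBBB
BBBBBBBBB
BBBBBBBBB
BBBBBBBBB
BKKKGBBBB

Derivation:
After op 1 paint(6,4,G):
BBBBBBBBB
BBBBBBBBB
BBBBBBBBB
BBBBBBBBB
BBBBBBBBB
BBBBBBBBB
BKKKGBBBB
After op 2 paint(0,6,Y):
BBBBBBYBB
BBBBBBBBB
BBBBBBBBB
BBBBBBBBB
BBBBBBBBB
BBBBBBBBB
BKKKGBBBB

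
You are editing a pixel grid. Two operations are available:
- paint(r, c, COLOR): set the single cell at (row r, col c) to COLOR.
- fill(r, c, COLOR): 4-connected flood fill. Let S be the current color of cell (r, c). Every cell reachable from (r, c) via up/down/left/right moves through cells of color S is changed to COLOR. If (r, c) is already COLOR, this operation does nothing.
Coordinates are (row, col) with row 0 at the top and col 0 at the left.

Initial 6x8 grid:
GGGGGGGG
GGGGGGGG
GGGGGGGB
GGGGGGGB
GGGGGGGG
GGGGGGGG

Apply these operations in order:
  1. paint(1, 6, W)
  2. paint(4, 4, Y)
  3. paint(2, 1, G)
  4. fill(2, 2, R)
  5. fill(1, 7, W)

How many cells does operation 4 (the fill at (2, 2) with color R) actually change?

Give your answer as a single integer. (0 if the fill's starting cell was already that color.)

After op 1 paint(1,6,W):
GGGGGGGG
GGGGGGWG
GGGGGGGB
GGGGGGGB
GGGGGGGG
GGGGGGGG
After op 2 paint(4,4,Y):
GGGGGGGG
GGGGGGWG
GGGGGGGB
GGGGGGGB
GGGGYGGG
GGGGGGGG
After op 3 paint(2,1,G):
GGGGGGGG
GGGGGGWG
GGGGGGGB
GGGGGGGB
GGGGYGGG
GGGGGGGG
After op 4 fill(2,2,R) [44 cells changed]:
RRRRRRRR
RRRRRRWR
RRRRRRRB
RRRRRRRB
RRRRYRRR
RRRRRRRR

Answer: 44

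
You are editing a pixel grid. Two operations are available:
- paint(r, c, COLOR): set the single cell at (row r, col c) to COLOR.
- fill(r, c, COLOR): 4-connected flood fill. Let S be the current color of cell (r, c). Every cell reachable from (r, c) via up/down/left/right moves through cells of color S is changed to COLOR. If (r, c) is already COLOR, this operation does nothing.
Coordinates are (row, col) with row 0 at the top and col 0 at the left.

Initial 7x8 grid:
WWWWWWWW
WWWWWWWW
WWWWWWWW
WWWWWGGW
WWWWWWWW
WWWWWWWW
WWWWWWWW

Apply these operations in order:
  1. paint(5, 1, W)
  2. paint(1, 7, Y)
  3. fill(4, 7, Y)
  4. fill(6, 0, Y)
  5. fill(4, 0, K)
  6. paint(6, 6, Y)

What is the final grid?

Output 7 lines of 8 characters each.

Answer: KKKKKKKK
KKKKKKKK
KKKKKKKK
KKKKKGGK
KKKKKKKK
KKKKKKKK
KKKKKKYK

Derivation:
After op 1 paint(5,1,W):
WWWWWWWW
WWWWWWWW
WWWWWWWW
WWWWWGGW
WWWWWWWW
WWWWWWWW
WWWWWWWW
After op 2 paint(1,7,Y):
WWWWWWWW
WWWWWWWY
WWWWWWWW
WWWWWGGW
WWWWWWWW
WWWWWWWW
WWWWWWWW
After op 3 fill(4,7,Y) [53 cells changed]:
YYYYYYYY
YYYYYYYY
YYYYYYYY
YYYYYGGY
YYYYYYYY
YYYYYYYY
YYYYYYYY
After op 4 fill(6,0,Y) [0 cells changed]:
YYYYYYYY
YYYYYYYY
YYYYYYYY
YYYYYGGY
YYYYYYYY
YYYYYYYY
YYYYYYYY
After op 5 fill(4,0,K) [54 cells changed]:
KKKKKKKK
KKKKKKKK
KKKKKKKK
KKKKKGGK
KKKKKKKK
KKKKKKKK
KKKKKKKK
After op 6 paint(6,6,Y):
KKKKKKKK
KKKKKKKK
KKKKKKKK
KKKKKGGK
KKKKKKKK
KKKKKKKK
KKKKKKYK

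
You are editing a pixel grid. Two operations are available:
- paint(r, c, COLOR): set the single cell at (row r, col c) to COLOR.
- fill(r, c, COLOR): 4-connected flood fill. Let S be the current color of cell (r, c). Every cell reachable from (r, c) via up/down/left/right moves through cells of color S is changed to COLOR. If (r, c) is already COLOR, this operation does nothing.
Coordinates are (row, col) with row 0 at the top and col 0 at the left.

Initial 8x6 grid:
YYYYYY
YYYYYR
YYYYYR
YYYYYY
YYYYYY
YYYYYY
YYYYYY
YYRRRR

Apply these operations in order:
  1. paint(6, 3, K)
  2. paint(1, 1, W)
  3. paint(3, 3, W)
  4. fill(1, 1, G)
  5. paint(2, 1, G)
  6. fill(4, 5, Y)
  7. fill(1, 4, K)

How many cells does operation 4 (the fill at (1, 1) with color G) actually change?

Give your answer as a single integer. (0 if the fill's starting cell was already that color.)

After op 1 paint(6,3,K):
YYYYYY
YYYYYR
YYYYYR
YYYYYY
YYYYYY
YYYYYY
YYYKYY
YYRRRR
After op 2 paint(1,1,W):
YYYYYY
YWYYYR
YYYYYR
YYYYYY
YYYYYY
YYYYYY
YYYKYY
YYRRRR
After op 3 paint(3,3,W):
YYYYYY
YWYYYR
YYYYYR
YYYWYY
YYYYYY
YYYYYY
YYYKYY
YYRRRR
After op 4 fill(1,1,G) [1 cells changed]:
YYYYYY
YGYYYR
YYYYYR
YYYWYY
YYYYYY
YYYYYY
YYYKYY
YYRRRR

Answer: 1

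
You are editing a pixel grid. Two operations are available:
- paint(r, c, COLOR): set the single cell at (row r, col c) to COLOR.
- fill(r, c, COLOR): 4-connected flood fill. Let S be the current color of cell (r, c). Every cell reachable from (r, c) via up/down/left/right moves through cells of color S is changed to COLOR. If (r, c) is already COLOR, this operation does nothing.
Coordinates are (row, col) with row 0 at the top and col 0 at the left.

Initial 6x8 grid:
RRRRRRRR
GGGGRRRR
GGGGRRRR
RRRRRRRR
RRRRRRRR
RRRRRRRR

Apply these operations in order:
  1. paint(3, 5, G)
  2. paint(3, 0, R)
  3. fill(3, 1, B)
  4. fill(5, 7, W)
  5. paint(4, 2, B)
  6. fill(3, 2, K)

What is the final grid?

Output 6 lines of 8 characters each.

Answer: KKKKKKKK
GGGGKKKK
GGGGKKKK
KKKKKGKK
KKBKKKKK
KKKKKKKK

Derivation:
After op 1 paint(3,5,G):
RRRRRRRR
GGGGRRRR
GGGGRRRR
RRRRRGRR
RRRRRRRR
RRRRRRRR
After op 2 paint(3,0,R):
RRRRRRRR
GGGGRRRR
GGGGRRRR
RRRRRGRR
RRRRRRRR
RRRRRRRR
After op 3 fill(3,1,B) [39 cells changed]:
BBBBBBBB
GGGGBBBB
GGGGBBBB
BBBBBGBB
BBBBBBBB
BBBBBBBB
After op 4 fill(5,7,W) [39 cells changed]:
WWWWWWWW
GGGGWWWW
GGGGWWWW
WWWWWGWW
WWWWWWWW
WWWWWWWW
After op 5 paint(4,2,B):
WWWWWWWW
GGGGWWWW
GGGGWWWW
WWWWWGWW
WWBWWWWW
WWWWWWWW
After op 6 fill(3,2,K) [38 cells changed]:
KKKKKKKK
GGGGKKKK
GGGGKKKK
KKKKKGKK
KKBKKKKK
KKKKKKKK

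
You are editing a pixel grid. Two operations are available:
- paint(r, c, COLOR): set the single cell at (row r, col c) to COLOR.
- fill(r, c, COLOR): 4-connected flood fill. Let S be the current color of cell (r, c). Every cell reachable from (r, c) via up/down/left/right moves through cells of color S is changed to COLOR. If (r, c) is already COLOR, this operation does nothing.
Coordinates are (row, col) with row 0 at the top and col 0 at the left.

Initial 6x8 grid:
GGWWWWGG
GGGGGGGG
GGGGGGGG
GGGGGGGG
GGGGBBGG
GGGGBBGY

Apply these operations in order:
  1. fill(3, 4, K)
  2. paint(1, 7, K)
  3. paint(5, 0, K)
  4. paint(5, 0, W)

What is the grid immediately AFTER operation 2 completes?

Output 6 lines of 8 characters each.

After op 1 fill(3,4,K) [39 cells changed]:
KKWWWWKK
KKKKKKKK
KKKKKKKK
KKKKKKKK
KKKKBBKK
KKKKBBKY
After op 2 paint(1,7,K):
KKWWWWKK
KKKKKKKK
KKKKKKKK
KKKKKKKK
KKKKBBKK
KKKKBBKY

Answer: KKWWWWKK
KKKKKKKK
KKKKKKKK
KKKKKKKK
KKKKBBKK
KKKKBBKY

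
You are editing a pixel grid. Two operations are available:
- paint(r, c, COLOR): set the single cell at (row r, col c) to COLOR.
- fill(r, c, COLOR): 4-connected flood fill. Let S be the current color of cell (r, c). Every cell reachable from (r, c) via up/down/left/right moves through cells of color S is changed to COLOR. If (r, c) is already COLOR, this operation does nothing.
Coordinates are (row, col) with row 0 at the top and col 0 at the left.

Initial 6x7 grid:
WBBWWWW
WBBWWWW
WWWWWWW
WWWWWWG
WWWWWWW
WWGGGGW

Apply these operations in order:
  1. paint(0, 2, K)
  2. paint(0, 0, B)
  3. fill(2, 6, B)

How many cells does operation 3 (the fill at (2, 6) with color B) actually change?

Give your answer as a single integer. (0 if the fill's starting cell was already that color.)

After op 1 paint(0,2,K):
WBKWWWW
WBBWWWW
WWWWWWW
WWWWWWG
WWWWWWW
WWGGGGW
After op 2 paint(0,0,B):
BBKWWWW
WBBWWWW
WWWWWWW
WWWWWWG
WWWWWWW
WWGGGGW
After op 3 fill(2,6,B) [32 cells changed]:
BBKBBBB
BBBBBBB
BBBBBBB
BBBBBBG
BBBBBBB
BBGGGGB

Answer: 32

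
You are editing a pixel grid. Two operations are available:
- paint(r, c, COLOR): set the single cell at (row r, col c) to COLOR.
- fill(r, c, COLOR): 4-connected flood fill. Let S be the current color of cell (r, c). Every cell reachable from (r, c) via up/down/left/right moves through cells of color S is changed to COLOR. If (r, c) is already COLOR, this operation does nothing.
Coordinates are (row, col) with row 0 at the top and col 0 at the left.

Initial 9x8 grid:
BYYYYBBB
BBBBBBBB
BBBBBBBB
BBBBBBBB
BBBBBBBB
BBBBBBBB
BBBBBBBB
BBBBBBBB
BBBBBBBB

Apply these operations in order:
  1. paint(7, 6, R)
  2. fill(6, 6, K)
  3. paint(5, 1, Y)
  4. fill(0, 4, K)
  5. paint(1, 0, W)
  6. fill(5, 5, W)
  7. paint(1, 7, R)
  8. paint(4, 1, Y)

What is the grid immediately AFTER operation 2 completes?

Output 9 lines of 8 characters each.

After op 1 paint(7,6,R):
BYYYYBBB
BBBBBBBB
BBBBBBBB
BBBBBBBB
BBBBBBBB
BBBBBBBB
BBBBBBBB
BBBBBBRB
BBBBBBBB
After op 2 fill(6,6,K) [67 cells changed]:
KYYYYKKK
KKKKKKKK
KKKKKKKK
KKKKKKKK
KKKKKKKK
KKKKKKKK
KKKKKKKK
KKKKKKRK
KKKKKKKK

Answer: KYYYYKKK
KKKKKKKK
KKKKKKKK
KKKKKKKK
KKKKKKKK
KKKKKKKK
KKKKKKKK
KKKKKKRK
KKKKKKKK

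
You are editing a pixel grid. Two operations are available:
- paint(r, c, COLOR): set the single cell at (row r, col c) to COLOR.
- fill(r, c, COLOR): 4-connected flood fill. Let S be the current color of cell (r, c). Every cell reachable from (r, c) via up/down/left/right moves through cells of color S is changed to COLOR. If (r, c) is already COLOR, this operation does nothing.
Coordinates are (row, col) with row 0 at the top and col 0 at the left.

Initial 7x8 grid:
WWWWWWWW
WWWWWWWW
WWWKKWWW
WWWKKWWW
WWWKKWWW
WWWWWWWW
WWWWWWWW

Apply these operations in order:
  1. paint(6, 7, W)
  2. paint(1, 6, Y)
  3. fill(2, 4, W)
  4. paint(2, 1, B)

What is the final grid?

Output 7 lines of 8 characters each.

Answer: WWWWWWWW
WWWWWWYW
WBWWWWWW
WWWWWWWW
WWWWWWWW
WWWWWWWW
WWWWWWWW

Derivation:
After op 1 paint(6,7,W):
WWWWWWWW
WWWWWWWW
WWWKKWWW
WWWKKWWW
WWWKKWWW
WWWWWWWW
WWWWWWWW
After op 2 paint(1,6,Y):
WWWWWWWW
WWWWWWYW
WWWKKWWW
WWWKKWWW
WWWKKWWW
WWWWWWWW
WWWWWWWW
After op 3 fill(2,4,W) [6 cells changed]:
WWWWWWWW
WWWWWWYW
WWWWWWWW
WWWWWWWW
WWWWWWWW
WWWWWWWW
WWWWWWWW
After op 4 paint(2,1,B):
WWWWWWWW
WWWWWWYW
WBWWWWWW
WWWWWWWW
WWWWWWWW
WWWWWWWW
WWWWWWWW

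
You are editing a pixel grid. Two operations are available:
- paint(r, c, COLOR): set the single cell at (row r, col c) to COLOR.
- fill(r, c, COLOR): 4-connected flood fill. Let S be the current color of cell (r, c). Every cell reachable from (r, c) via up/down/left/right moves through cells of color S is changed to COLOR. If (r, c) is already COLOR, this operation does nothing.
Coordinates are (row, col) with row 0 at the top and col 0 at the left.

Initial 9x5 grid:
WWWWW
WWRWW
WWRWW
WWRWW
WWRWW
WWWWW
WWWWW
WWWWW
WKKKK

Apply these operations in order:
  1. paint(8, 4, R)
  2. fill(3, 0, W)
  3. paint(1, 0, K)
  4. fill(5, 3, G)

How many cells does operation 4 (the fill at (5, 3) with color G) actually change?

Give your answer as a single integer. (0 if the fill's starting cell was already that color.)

After op 1 paint(8,4,R):
WWWWW
WWRWW
WWRWW
WWRWW
WWRWW
WWWWW
WWWWW
WWWWW
WKKKR
After op 2 fill(3,0,W) [0 cells changed]:
WWWWW
WWRWW
WWRWW
WWRWW
WWRWW
WWWWW
WWWWW
WWWWW
WKKKR
After op 3 paint(1,0,K):
WWWWW
KWRWW
WWRWW
WWRWW
WWRWW
WWWWW
WWWWW
WWWWW
WKKKR
After op 4 fill(5,3,G) [36 cells changed]:
GGGGG
KGRGG
GGRGG
GGRGG
GGRGG
GGGGG
GGGGG
GGGGG
GKKKR

Answer: 36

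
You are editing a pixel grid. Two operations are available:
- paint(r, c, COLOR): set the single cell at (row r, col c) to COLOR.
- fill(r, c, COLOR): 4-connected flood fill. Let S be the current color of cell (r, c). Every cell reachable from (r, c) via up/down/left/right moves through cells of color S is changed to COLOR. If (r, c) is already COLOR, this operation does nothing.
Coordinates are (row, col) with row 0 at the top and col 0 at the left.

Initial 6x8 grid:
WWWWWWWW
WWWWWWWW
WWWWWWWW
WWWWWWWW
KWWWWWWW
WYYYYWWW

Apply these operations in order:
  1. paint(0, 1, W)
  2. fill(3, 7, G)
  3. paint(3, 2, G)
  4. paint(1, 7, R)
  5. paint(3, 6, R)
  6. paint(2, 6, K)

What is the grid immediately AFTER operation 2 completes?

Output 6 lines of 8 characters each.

After op 1 paint(0,1,W):
WWWWWWWW
WWWWWWWW
WWWWWWWW
WWWWWWWW
KWWWWWWW
WYYYYWWW
After op 2 fill(3,7,G) [42 cells changed]:
GGGGGGGG
GGGGGGGG
GGGGGGGG
GGGGGGGG
KGGGGGGG
WYYYYGGG

Answer: GGGGGGGG
GGGGGGGG
GGGGGGGG
GGGGGGGG
KGGGGGGG
WYYYYGGG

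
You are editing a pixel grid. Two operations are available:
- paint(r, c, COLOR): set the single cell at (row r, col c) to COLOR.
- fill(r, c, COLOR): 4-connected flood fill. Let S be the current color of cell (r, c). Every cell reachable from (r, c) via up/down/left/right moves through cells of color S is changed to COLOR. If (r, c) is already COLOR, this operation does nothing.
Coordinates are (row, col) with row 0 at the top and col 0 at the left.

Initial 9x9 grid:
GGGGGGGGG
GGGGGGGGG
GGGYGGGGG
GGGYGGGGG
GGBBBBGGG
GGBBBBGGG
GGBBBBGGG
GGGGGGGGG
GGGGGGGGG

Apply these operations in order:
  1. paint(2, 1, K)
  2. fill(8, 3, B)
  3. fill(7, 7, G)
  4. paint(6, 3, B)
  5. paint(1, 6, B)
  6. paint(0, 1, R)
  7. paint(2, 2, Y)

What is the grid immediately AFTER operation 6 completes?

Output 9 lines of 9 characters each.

After op 1 paint(2,1,K):
GGGGGGGGG
GGGGGGGGG
GKGYGGGGG
GGGYGGGGG
GGBBBBGGG
GGBBBBGGG
GGBBBBGGG
GGGGGGGGG
GGGGGGGGG
After op 2 fill(8,3,B) [66 cells changed]:
BBBBBBBBB
BBBBBBBBB
BKBYBBBBB
BBBYBBBBB
BBBBBBBBB
BBBBBBBBB
BBBBBBBBB
BBBBBBBBB
BBBBBBBBB
After op 3 fill(7,7,G) [78 cells changed]:
GGGGGGGGG
GGGGGGGGG
GKGYGGGGG
GGGYGGGGG
GGGGGGGGG
GGGGGGGGG
GGGGGGGGG
GGGGGGGGG
GGGGGGGGG
After op 4 paint(6,3,B):
GGGGGGGGG
GGGGGGGGG
GKGYGGGGG
GGGYGGGGG
GGGGGGGGG
GGGGGGGGG
GGGBGGGGG
GGGGGGGGG
GGGGGGGGG
After op 5 paint(1,6,B):
GGGGGGGGG
GGGGGGBGG
GKGYGGGGG
GGGYGGGGG
GGGGGGGGG
GGGGGGGGG
GGGBGGGGG
GGGGGGGGG
GGGGGGGGG
After op 6 paint(0,1,R):
GRGGGGGGG
GGGGGGBGG
GKGYGGGGG
GGGYGGGGG
GGGGGGGGG
GGGGGGGGG
GGGBGGGGG
GGGGGGGGG
GGGGGGGGG

Answer: GRGGGGGGG
GGGGGGBGG
GKGYGGGGG
GGGYGGGGG
GGGGGGGGG
GGGGGGGGG
GGGBGGGGG
GGGGGGGGG
GGGGGGGGG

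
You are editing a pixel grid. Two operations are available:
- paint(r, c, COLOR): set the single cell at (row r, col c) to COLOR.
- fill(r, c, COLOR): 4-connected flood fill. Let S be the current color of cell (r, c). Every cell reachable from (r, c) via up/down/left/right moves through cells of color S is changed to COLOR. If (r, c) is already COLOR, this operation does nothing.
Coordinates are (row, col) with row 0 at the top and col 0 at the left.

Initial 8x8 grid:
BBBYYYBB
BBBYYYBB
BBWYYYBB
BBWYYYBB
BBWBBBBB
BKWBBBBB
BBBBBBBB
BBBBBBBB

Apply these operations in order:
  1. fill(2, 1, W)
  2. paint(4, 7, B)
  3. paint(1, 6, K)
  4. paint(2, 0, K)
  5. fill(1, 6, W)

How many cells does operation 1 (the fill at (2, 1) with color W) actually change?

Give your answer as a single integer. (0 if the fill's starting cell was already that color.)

After op 1 fill(2,1,W) [47 cells changed]:
WWWYYYWW
WWWYYYWW
WWWYYYWW
WWWYYYWW
WWWWWWWW
WKWWWWWW
WWWWWWWW
WWWWWWWW

Answer: 47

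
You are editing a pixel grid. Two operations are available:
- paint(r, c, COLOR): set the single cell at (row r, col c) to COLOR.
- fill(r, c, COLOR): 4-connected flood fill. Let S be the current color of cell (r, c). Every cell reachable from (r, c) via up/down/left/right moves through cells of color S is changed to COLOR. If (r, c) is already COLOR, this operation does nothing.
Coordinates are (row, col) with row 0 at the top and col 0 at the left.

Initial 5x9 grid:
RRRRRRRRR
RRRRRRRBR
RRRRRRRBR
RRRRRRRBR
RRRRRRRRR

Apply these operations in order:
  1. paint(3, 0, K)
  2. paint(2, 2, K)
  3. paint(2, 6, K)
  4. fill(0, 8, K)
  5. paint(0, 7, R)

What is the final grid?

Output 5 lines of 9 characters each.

Answer: KKKKKKKRK
KKKKKKKBK
KKKKKKKBK
KKKKKKKBK
KKKKKKKKK

Derivation:
After op 1 paint(3,0,K):
RRRRRRRRR
RRRRRRRBR
RRRRRRRBR
KRRRRRRBR
RRRRRRRRR
After op 2 paint(2,2,K):
RRRRRRRRR
RRRRRRRBR
RRKRRRRBR
KRRRRRRBR
RRRRRRRRR
After op 3 paint(2,6,K):
RRRRRRRRR
RRRRRRRBR
RRKRRRKBR
KRRRRRRBR
RRRRRRRRR
After op 4 fill(0,8,K) [39 cells changed]:
KKKKKKKKK
KKKKKKKBK
KKKKKKKBK
KKKKKKKBK
KKKKKKKKK
After op 5 paint(0,7,R):
KKKKKKKRK
KKKKKKKBK
KKKKKKKBK
KKKKKKKBK
KKKKKKKKK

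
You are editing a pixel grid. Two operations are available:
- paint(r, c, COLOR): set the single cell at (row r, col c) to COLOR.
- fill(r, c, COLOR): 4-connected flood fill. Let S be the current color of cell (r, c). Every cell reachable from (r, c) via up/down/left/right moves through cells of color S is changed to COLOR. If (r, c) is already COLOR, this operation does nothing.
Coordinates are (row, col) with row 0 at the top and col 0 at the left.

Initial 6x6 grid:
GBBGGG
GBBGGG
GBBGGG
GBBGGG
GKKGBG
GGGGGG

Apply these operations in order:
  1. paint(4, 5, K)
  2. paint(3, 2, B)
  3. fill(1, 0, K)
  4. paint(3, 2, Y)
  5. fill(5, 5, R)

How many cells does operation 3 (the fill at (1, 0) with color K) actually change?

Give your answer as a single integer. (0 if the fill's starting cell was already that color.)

Answer: 24

Derivation:
After op 1 paint(4,5,K):
GBBGGG
GBBGGG
GBBGGG
GBBGGG
GKKGBK
GGGGGG
After op 2 paint(3,2,B):
GBBGGG
GBBGGG
GBBGGG
GBBGGG
GKKGBK
GGGGGG
After op 3 fill(1,0,K) [24 cells changed]:
KBBKKK
KBBKKK
KBBKKK
KBBKKK
KKKKBK
KKKKKK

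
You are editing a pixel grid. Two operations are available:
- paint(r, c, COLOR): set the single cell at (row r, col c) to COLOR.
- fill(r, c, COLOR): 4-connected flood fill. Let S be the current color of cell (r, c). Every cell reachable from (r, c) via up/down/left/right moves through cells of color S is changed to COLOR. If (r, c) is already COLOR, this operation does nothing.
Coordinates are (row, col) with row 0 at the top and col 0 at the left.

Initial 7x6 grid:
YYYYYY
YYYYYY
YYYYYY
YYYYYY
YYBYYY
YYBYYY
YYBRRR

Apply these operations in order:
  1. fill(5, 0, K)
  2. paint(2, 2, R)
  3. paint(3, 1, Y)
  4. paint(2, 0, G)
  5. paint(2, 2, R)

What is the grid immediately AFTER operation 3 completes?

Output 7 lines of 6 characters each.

Answer: KKKKKK
KKKKKK
KKRKKK
KYKKKK
KKBKKK
KKBKKK
KKBRRR

Derivation:
After op 1 fill(5,0,K) [36 cells changed]:
KKKKKK
KKKKKK
KKKKKK
KKKKKK
KKBKKK
KKBKKK
KKBRRR
After op 2 paint(2,2,R):
KKKKKK
KKKKKK
KKRKKK
KKKKKK
KKBKKK
KKBKKK
KKBRRR
After op 3 paint(3,1,Y):
KKKKKK
KKKKKK
KKRKKK
KYKKKK
KKBKKK
KKBKKK
KKBRRR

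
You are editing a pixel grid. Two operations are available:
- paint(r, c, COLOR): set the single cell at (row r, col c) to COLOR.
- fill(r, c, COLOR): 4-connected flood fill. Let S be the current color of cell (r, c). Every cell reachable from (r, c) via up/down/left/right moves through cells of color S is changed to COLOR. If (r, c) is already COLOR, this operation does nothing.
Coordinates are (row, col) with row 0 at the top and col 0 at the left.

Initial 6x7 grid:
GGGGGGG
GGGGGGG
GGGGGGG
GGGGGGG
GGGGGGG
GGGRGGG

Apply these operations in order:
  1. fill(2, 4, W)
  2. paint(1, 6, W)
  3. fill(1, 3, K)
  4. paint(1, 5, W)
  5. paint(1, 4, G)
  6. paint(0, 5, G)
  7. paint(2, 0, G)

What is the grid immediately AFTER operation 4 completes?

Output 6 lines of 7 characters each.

After op 1 fill(2,4,W) [41 cells changed]:
WWWWWWW
WWWWWWW
WWWWWWW
WWWWWWW
WWWWWWW
WWWRWWW
After op 2 paint(1,6,W):
WWWWWWW
WWWWWWW
WWWWWWW
WWWWWWW
WWWWWWW
WWWRWWW
After op 3 fill(1,3,K) [41 cells changed]:
KKKKKKK
KKKKKKK
KKKKKKK
KKKKKKK
KKKKKKK
KKKRKKK
After op 4 paint(1,5,W):
KKKKKKK
KKKKKWK
KKKKKKK
KKKKKKK
KKKKKKK
KKKRKKK

Answer: KKKKKKK
KKKKKWK
KKKKKKK
KKKKKKK
KKKKKKK
KKKRKKK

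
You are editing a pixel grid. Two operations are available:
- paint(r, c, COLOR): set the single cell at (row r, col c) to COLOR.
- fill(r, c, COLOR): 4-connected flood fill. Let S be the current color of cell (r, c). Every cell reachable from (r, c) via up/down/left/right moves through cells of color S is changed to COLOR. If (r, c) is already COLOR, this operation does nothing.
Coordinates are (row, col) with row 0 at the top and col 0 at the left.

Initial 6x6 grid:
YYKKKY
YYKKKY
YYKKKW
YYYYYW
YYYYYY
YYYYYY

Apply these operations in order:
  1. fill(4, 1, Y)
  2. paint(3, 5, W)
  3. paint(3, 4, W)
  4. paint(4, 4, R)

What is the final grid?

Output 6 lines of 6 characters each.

Answer: YYKKKY
YYKKKY
YYKKKW
YYYYWW
YYYYRY
YYYYYY

Derivation:
After op 1 fill(4,1,Y) [0 cells changed]:
YYKKKY
YYKKKY
YYKKKW
YYYYYW
YYYYYY
YYYYYY
After op 2 paint(3,5,W):
YYKKKY
YYKKKY
YYKKKW
YYYYYW
YYYYYY
YYYYYY
After op 3 paint(3,4,W):
YYKKKY
YYKKKY
YYKKKW
YYYYWW
YYYYYY
YYYYYY
After op 4 paint(4,4,R):
YYKKKY
YYKKKY
YYKKKW
YYYYWW
YYYYRY
YYYYYY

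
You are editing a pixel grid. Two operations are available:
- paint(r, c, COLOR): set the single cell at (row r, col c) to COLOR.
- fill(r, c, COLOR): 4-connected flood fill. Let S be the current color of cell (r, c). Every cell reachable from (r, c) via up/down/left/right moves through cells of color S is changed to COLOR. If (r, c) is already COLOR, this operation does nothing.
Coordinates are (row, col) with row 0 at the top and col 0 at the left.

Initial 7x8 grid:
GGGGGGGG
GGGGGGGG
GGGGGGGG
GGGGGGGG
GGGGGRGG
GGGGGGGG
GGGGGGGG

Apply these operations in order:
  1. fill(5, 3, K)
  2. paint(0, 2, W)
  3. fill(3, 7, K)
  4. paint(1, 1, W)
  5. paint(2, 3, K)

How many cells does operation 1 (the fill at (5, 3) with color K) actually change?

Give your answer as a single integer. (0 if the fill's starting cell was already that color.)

After op 1 fill(5,3,K) [55 cells changed]:
KKKKKKKK
KKKKKKKK
KKKKKKKK
KKKKKKKK
KKKKKRKK
KKKKKKKK
KKKKKKKK

Answer: 55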